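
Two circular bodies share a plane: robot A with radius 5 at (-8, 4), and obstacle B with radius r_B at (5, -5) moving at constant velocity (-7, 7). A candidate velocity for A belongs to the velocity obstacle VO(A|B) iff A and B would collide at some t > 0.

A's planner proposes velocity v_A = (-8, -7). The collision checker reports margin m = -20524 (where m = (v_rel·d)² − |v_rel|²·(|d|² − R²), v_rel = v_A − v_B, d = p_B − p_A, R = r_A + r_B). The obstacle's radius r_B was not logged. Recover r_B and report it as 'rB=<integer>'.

m = -20524
d = (13, -9);  v_rel = (-1, -14),  |v_rel|² = 197
v_rel×d = (-1)·(-9) − (-14)·(13) = 191
since m = R²·197 − 191²:  R² = (36481 + -20524) / 197 = 81
R = √81 = 9  ⇒  r_B = 9 − 5 = 4

rB=4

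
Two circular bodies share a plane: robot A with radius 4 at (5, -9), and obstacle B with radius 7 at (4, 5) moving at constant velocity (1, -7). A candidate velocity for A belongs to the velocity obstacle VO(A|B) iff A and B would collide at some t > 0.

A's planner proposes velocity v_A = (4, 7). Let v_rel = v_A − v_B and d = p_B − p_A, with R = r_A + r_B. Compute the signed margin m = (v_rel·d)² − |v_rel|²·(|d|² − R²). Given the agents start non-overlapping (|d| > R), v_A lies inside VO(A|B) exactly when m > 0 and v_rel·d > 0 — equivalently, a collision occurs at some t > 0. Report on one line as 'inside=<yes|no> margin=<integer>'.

d = (-1, 14),  |d|² = 197;  R = 4+7 = 11,  c = 197−11² = 76
v_rel = (3, 14),  |v_rel|² = 205;  v_rel·d = (3)·(-1) + (14)·(14) = 193
205·t² − 386·t + 76 = 0  ⇒  m = 193² − 205·76 = 21669
m = 21669 > 0,  v_rel·d = 193 > 0  ⇒  inside

inside=yes margin=21669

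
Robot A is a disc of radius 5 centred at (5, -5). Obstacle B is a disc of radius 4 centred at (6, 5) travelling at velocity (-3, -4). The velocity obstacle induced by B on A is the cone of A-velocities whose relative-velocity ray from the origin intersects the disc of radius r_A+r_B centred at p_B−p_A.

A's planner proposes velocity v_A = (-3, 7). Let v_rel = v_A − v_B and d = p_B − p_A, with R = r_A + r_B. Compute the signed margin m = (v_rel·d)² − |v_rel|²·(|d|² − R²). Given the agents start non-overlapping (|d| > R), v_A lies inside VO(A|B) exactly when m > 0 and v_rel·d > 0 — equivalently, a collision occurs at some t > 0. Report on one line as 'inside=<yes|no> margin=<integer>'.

d = (1, 10),  |d|² = 101;  R = 5+4 = 9,  c = 101−9² = 20
v_rel = (0, 11),  |v_rel|² = 121;  v_rel·d = (0)·(1) + (11)·(10) = 110
121·t² − 220·t + 20 = 0  ⇒  m = 110² − 121·20 = 9680
m = 9680 > 0,  v_rel·d = 110 > 0  ⇒  inside

inside=yes margin=9680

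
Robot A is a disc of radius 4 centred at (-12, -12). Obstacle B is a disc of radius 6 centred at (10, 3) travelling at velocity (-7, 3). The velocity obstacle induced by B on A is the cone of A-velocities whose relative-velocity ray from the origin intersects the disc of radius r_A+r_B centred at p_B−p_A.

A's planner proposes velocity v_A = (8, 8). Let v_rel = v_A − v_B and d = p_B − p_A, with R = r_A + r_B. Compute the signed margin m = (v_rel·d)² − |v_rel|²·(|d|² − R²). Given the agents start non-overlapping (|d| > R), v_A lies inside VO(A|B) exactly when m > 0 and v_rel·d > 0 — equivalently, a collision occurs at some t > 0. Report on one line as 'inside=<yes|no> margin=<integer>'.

d = (22, 15),  |d|² = 709;  R = 4+6 = 10,  c = 709−10² = 609
v_rel = (15, 5),  |v_rel|² = 250;  v_rel·d = (15)·(22) + (5)·(15) = 405
250·t² − 810·t + 609 = 0  ⇒  m = 405² − 250·609 = 11775
m = 11775 > 0,  v_rel·d = 405 > 0  ⇒  inside

inside=yes margin=11775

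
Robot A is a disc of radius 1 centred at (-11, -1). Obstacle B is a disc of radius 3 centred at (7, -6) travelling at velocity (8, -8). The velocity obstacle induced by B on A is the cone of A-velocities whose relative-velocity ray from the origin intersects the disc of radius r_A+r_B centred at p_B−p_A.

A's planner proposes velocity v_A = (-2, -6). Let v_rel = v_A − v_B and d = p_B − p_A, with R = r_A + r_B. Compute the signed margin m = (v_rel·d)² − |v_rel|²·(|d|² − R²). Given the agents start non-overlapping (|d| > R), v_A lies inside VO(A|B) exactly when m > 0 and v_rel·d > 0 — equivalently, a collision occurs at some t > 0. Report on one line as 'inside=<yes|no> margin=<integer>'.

d = (18, -5),  |d|² = 349;  R = 1+3 = 4,  c = 349−4² = 333
v_rel = (-10, 2),  |v_rel|² = 104;  v_rel·d = (-10)·(18) + (2)·(-5) = -190
104·t² + 380·t + 333 = 0  ⇒  m = (-190)² − 104·333 = 1468
m = 1468 > 0,  v_rel·d = -190 < 0  ⇒  outside

inside=no margin=1468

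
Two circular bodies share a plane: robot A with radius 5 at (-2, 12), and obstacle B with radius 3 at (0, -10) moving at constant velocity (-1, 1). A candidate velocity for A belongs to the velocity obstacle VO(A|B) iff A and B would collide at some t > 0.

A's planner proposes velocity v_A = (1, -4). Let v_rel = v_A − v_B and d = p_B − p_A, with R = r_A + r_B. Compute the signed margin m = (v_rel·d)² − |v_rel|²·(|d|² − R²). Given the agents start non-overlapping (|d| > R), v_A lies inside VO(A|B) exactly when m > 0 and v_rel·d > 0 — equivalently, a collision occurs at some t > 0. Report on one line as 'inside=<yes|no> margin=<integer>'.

d = (2, -22),  |d|² = 488;  R = 5+3 = 8,  c = 488−8² = 424
v_rel = (2, -5),  |v_rel|² = 29;  v_rel·d = (2)·(2) + (-5)·(-22) = 114
29·t² − 228·t + 424 = 0  ⇒  m = 114² − 29·424 = 700
m = 700 > 0,  v_rel·d = 114 > 0  ⇒  inside

inside=yes margin=700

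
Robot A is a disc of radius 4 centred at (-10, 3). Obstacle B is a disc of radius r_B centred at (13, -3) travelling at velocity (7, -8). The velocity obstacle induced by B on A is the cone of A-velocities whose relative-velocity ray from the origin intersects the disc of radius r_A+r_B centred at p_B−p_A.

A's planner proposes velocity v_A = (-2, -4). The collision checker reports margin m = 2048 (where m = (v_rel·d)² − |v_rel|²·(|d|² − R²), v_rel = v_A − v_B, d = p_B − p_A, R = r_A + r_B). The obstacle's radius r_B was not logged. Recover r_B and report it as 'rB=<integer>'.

m = 2048
d = (23, -6);  v_rel = (-9, 4),  |v_rel|² = 97
v_rel×d = (-9)·(-6) − (4)·(23) = -38
since m = R²·97 − (-38)²:  R² = (1444 + 2048) / 97 = 36
R = √36 = 6  ⇒  r_B = 6 − 4 = 2

rB=2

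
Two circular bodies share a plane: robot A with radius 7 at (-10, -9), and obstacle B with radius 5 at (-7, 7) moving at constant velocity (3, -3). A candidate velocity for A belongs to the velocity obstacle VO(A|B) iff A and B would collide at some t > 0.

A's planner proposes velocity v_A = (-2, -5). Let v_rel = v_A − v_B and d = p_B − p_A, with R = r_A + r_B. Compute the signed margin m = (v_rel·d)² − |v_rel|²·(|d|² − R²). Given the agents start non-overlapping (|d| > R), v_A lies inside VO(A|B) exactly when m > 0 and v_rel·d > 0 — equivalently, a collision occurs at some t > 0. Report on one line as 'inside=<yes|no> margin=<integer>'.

d = (3, 16),  |d|² = 265;  R = 7+5 = 12,  c = 265−12² = 121
v_rel = (-5, -2),  |v_rel|² = 29;  v_rel·d = (-5)·(3) + (-2)·(16) = -47
29·t² + 94·t + 121 = 0  ⇒  m = (-47)² − 29·121 = -1300
m = -1300 < 0,  v_rel·d = -47 < 0  ⇒  outside

inside=no margin=-1300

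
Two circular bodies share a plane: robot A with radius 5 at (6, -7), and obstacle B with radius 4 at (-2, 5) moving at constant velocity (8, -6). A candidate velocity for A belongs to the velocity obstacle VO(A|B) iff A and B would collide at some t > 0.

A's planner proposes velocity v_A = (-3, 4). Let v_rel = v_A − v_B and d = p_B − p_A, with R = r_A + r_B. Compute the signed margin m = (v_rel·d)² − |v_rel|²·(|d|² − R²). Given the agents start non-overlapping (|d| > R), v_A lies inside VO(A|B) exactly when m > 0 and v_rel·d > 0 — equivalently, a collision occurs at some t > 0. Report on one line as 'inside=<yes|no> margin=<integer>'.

d = (-8, 12),  |d|² = 208;  R = 5+4 = 9,  c = 208−9² = 127
v_rel = (-11, 10),  |v_rel|² = 221;  v_rel·d = (-11)·(-8) + (10)·(12) = 208
221·t² − 416·t + 127 = 0  ⇒  m = 208² − 221·127 = 15197
m = 15197 > 0,  v_rel·d = 208 > 0  ⇒  inside

inside=yes margin=15197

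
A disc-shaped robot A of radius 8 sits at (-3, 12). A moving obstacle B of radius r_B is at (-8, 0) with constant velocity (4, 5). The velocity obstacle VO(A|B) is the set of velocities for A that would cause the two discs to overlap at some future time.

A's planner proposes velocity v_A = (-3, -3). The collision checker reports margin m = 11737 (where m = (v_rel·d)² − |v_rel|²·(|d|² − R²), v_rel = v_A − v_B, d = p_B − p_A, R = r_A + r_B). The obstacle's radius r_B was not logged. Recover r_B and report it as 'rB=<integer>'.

m = 11737
d = (-5, -12);  v_rel = (-7, -8),  |v_rel|² = 113
v_rel×d = (-7)·(-12) − (-8)·(-5) = 44
since m = R²·113 − 44²:  R² = (1936 + 11737) / 113 = 121
R = √121 = 11  ⇒  r_B = 11 − 8 = 3

rB=3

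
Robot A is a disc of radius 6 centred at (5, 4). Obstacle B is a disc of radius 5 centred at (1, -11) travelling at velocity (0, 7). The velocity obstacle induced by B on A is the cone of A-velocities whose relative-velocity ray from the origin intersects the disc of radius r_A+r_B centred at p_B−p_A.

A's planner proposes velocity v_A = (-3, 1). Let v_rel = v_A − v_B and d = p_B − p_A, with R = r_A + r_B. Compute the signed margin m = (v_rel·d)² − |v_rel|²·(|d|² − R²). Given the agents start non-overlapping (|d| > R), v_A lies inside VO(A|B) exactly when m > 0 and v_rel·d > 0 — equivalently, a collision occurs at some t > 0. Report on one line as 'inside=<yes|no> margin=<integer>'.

d = (-4, -15),  |d|² = 241;  R = 6+5 = 11,  c = 241−11² = 120
v_rel = (-3, -6),  |v_rel|² = 45;  v_rel·d = (-3)·(-4) + (-6)·(-15) = 102
45·t² − 204·t + 120 = 0  ⇒  m = 102² − 45·120 = 5004
m = 5004 > 0,  v_rel·d = 102 > 0  ⇒  inside

inside=yes margin=5004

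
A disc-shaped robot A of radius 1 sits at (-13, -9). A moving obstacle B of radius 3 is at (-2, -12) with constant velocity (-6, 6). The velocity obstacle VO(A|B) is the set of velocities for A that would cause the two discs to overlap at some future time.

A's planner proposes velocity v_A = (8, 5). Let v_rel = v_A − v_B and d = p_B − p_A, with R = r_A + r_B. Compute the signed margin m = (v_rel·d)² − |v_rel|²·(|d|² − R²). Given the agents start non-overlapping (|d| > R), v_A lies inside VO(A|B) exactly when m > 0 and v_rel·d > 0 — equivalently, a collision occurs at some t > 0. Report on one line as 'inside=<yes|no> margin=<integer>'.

d = (11, -3),  |d|² = 130;  R = 1+3 = 4,  c = 130−4² = 114
v_rel = (14, -1),  |v_rel|² = 197;  v_rel·d = (14)·(11) + (-1)·(-3) = 157
197·t² − 314·t + 114 = 0  ⇒  m = 157² − 197·114 = 2191
m = 2191 > 0,  v_rel·d = 157 > 0  ⇒  inside

inside=yes margin=2191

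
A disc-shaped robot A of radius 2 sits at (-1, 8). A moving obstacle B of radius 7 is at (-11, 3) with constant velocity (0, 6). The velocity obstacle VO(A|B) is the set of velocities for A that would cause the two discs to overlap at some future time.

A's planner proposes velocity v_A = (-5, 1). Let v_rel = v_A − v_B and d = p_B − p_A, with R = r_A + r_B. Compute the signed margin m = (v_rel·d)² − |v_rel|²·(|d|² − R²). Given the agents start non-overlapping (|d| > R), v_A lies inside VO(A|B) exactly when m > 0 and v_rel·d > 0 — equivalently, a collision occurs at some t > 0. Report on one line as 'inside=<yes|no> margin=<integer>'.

d = (-10, -5),  |d|² = 125;  R = 2+7 = 9,  c = 125−9² = 44
v_rel = (-5, -5),  |v_rel|² = 50;  v_rel·d = (-5)·(-10) + (-5)·(-5) = 75
50·t² − 150·t + 44 = 0  ⇒  m = 75² − 50·44 = 3425
m = 3425 > 0,  v_rel·d = 75 > 0  ⇒  inside

inside=yes margin=3425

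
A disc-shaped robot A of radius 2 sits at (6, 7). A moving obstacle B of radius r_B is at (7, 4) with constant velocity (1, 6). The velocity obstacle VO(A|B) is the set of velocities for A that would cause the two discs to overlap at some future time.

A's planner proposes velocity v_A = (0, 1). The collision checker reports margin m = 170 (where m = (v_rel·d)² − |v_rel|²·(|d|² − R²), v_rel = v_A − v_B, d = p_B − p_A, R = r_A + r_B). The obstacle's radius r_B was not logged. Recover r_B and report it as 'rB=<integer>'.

m = 170
d = (1, -3);  v_rel = (-1, -5),  |v_rel|² = 26
v_rel×d = (-1)·(-3) − (-5)·(1) = 8
since m = R²·26 − 8²:  R² = (64 + 170) / 26 = 9
R = √9 = 3  ⇒  r_B = 3 − 2 = 1

rB=1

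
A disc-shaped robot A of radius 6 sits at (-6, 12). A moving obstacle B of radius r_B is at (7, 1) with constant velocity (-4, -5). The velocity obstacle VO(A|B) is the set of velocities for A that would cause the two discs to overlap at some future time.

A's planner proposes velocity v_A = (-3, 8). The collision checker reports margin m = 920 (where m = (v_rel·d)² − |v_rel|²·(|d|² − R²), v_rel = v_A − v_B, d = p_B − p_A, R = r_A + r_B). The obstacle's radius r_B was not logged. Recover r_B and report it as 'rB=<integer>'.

m = 920
d = (13, -11);  v_rel = (1, 13),  |v_rel|² = 170
v_rel×d = (1)·(-11) − (13)·(13) = -180
since m = R²·170 − (-180)²:  R² = (32400 + 920) / 170 = 196
R = √196 = 14  ⇒  r_B = 14 − 6 = 8

rB=8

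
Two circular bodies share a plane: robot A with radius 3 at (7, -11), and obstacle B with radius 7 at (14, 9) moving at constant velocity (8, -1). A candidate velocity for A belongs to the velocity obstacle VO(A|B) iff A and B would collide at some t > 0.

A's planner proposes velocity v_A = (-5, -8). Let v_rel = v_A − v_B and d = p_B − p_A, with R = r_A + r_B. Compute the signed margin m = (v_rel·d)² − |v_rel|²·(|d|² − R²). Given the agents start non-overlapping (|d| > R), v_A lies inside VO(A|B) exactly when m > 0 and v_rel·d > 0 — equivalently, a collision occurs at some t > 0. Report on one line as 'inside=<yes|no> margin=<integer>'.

d = (7, 20),  |d|² = 449;  R = 3+7 = 10,  c = 449−10² = 349
v_rel = (-13, -7),  |v_rel|² = 218;  v_rel·d = (-13)·(7) + (-7)·(20) = -231
218·t² + 462·t + 349 = 0  ⇒  m = (-231)² − 218·349 = -22721
m = -22721 < 0,  v_rel·d = -231 < 0  ⇒  outside

inside=no margin=-22721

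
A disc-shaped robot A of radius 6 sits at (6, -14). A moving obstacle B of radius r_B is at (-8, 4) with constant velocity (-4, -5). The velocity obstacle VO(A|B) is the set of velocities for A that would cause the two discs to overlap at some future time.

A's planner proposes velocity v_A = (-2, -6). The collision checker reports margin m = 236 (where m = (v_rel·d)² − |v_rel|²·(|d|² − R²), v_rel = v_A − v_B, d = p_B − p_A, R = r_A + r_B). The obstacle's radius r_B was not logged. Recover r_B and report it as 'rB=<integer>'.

m = 236
d = (-14, 18);  v_rel = (2, -1),  |v_rel|² = 5
v_rel×d = (2)·(18) − (-1)·(-14) = 22
since m = R²·5 − 22²:  R² = (484 + 236) / 5 = 144
R = √144 = 12  ⇒  r_B = 12 − 6 = 6

rB=6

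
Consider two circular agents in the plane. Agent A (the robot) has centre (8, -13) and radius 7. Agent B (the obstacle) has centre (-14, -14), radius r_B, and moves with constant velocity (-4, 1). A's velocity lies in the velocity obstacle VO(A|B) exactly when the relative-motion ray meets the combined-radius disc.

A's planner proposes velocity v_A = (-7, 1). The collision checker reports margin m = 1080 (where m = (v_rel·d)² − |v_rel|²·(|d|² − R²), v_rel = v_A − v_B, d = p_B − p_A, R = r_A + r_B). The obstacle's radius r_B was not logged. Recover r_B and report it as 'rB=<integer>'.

m = 1080
d = (-22, -1);  v_rel = (-3, 0),  |v_rel|² = 9
v_rel×d = (-3)·(-1) − (0)·(-22) = 3
since m = R²·9 − 3²:  R² = (9 + 1080) / 9 = 121
R = √121 = 11  ⇒  r_B = 11 − 7 = 4

rB=4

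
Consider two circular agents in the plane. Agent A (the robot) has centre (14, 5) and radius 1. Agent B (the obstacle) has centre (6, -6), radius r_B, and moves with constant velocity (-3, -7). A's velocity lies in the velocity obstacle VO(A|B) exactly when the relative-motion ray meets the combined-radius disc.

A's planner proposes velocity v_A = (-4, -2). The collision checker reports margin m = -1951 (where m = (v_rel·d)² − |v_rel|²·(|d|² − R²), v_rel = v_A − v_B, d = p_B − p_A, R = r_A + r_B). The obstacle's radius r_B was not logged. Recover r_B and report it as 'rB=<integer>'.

m = -1951
d = (-8, -11);  v_rel = (-1, 5),  |v_rel|² = 26
v_rel×d = (-1)·(-11) − (5)·(-8) = 51
since m = R²·26 − 51²:  R² = (2601 + -1951) / 26 = 25
R = √25 = 5  ⇒  r_B = 5 − 1 = 4

rB=4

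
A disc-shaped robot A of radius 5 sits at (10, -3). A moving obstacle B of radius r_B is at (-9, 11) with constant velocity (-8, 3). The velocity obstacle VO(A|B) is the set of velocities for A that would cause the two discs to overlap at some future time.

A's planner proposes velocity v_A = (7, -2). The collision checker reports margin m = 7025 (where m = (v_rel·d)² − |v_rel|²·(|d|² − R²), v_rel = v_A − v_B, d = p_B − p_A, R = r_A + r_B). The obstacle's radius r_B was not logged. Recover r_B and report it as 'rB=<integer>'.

m = 7025
d = (-19, 14);  v_rel = (15, -5),  |v_rel|² = 250
v_rel×d = (15)·(14) − (-5)·(-19) = 115
since m = R²·250 − 115²:  R² = (13225 + 7025) / 250 = 81
R = √81 = 9  ⇒  r_B = 9 − 5 = 4

rB=4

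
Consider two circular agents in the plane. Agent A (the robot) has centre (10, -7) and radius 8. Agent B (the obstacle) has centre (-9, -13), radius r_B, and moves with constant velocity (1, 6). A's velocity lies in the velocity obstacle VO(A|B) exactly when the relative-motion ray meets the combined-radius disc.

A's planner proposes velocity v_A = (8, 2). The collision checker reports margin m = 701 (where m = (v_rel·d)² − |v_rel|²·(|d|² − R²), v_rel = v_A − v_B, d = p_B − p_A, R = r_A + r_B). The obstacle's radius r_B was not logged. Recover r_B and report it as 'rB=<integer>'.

m = 701
d = (-19, -6);  v_rel = (7, -4),  |v_rel|² = 65
v_rel×d = (7)·(-6) − (-4)·(-19) = -118
since m = R²·65 − (-118)²:  R² = (13924 + 701) / 65 = 225
R = √225 = 15  ⇒  r_B = 15 − 8 = 7

rB=7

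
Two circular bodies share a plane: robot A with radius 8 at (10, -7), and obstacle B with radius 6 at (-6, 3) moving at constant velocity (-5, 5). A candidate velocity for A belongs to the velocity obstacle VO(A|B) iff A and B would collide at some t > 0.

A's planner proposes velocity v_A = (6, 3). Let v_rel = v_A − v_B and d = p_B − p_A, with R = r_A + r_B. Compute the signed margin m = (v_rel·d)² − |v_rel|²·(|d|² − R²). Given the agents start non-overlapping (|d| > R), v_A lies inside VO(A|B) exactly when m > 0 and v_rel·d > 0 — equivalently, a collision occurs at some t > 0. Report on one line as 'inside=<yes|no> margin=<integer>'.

d = (-16, 10),  |d|² = 356;  R = 8+6 = 14,  c = 356−14² = 160
v_rel = (11, -2),  |v_rel|² = 125;  v_rel·d = (11)·(-16) + (-2)·(10) = -196
125·t² + 392·t + 160 = 0  ⇒  m = (-196)² − 125·160 = 18416
m = 18416 > 0,  v_rel·d = -196 < 0  ⇒  outside

inside=no margin=18416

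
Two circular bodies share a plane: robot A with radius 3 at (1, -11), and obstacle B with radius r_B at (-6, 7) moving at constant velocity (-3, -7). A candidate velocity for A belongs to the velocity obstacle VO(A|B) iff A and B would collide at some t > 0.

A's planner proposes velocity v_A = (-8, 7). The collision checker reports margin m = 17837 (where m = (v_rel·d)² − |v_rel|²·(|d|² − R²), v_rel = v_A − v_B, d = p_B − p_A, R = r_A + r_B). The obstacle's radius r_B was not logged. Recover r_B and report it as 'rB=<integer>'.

m = 17837
d = (-7, 18);  v_rel = (-5, 14),  |v_rel|² = 221
v_rel×d = (-5)·(18) − (14)·(-7) = 8
since m = R²·221 − 8²:  R² = (64 + 17837) / 221 = 81
R = √81 = 9  ⇒  r_B = 9 − 3 = 6

rB=6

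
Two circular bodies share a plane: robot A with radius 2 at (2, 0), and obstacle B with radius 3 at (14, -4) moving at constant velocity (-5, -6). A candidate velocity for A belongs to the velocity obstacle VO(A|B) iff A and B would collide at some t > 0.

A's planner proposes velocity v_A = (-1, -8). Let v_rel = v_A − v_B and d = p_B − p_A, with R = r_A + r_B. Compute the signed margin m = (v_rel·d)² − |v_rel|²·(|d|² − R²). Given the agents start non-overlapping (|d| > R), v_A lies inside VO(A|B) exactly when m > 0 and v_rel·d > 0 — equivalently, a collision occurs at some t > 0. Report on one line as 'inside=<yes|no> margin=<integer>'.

d = (12, -4),  |d|² = 160;  R = 2+3 = 5,  c = 160−5² = 135
v_rel = (4, -2),  |v_rel|² = 20;  v_rel·d = (4)·(12) + (-2)·(-4) = 56
20·t² − 112·t + 135 = 0  ⇒  m = 56² − 20·135 = 436
m = 436 > 0,  v_rel·d = 56 > 0  ⇒  inside

inside=yes margin=436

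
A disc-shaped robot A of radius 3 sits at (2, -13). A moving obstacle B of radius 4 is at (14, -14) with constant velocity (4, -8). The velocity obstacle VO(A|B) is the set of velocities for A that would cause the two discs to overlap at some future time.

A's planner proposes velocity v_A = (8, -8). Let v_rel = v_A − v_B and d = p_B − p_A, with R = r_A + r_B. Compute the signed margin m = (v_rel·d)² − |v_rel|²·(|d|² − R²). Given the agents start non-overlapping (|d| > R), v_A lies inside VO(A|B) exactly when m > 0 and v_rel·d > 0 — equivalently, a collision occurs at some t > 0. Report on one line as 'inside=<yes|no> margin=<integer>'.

d = (12, -1),  |d|² = 145;  R = 3+4 = 7,  c = 145−7² = 96
v_rel = (4, 0),  |v_rel|² = 16;  v_rel·d = (4)·(12) + (0)·(-1) = 48
16·t² − 96·t + 96 = 0  ⇒  m = 48² − 16·96 = 768
m = 768 > 0,  v_rel·d = 48 > 0  ⇒  inside

inside=yes margin=768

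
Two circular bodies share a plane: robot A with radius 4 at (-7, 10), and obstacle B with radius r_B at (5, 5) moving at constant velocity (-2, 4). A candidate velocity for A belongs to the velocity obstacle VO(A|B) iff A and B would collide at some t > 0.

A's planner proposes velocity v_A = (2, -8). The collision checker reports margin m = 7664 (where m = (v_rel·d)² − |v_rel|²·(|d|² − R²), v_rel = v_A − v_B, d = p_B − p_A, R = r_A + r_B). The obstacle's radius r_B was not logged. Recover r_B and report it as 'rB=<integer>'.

m = 7664
d = (12, -5);  v_rel = (4, -12),  |v_rel|² = 160
v_rel×d = (4)·(-5) − (-12)·(12) = 124
since m = R²·160 − 124²:  R² = (15376 + 7664) / 160 = 144
R = √144 = 12  ⇒  r_B = 12 − 4 = 8

rB=8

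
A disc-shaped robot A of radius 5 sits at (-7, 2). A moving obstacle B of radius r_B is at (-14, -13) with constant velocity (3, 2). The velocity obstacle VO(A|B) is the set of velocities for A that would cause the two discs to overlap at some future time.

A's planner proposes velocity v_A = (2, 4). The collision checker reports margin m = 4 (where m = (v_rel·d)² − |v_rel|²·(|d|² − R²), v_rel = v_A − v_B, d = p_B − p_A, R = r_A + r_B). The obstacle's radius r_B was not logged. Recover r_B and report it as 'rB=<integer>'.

m = 4
d = (-7, -15);  v_rel = (-1, 2),  |v_rel|² = 5
v_rel×d = (-1)·(-15) − (2)·(-7) = 29
since m = R²·5 − 29²:  R² = (841 + 4) / 5 = 169
R = √169 = 13  ⇒  r_B = 13 − 5 = 8

rB=8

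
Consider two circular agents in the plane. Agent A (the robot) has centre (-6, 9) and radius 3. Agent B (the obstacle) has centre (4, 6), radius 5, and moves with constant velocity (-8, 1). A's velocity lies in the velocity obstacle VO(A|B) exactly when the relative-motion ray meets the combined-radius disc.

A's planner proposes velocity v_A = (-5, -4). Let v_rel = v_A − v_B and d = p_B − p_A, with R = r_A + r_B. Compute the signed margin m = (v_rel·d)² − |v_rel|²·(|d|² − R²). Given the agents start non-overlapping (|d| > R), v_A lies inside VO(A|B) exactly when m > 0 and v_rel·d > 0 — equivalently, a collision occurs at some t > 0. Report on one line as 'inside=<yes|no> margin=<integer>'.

d = (10, -3),  |d|² = 109;  R = 3+5 = 8,  c = 109−8² = 45
v_rel = (3, -5),  |v_rel|² = 34;  v_rel·d = (3)·(10) + (-5)·(-3) = 45
34·t² − 90·t + 45 = 0  ⇒  m = 45² − 34·45 = 495
m = 495 > 0,  v_rel·d = 45 > 0  ⇒  inside

inside=yes margin=495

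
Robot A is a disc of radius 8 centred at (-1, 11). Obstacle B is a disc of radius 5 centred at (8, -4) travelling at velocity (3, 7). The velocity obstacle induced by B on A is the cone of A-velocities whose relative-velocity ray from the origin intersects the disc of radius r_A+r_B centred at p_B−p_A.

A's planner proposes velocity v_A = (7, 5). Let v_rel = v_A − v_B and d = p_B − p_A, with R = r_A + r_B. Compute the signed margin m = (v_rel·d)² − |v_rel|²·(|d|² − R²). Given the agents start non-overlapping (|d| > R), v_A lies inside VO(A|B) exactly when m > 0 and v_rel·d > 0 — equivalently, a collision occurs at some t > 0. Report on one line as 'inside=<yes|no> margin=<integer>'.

d = (9, -15),  |d|² = 306;  R = 8+5 = 13,  c = 306−13² = 137
v_rel = (4, -2),  |v_rel|² = 20;  v_rel·d = (4)·(9) + (-2)·(-15) = 66
20·t² − 132·t + 137 = 0  ⇒  m = 66² − 20·137 = 1616
m = 1616 > 0,  v_rel·d = 66 > 0  ⇒  inside

inside=yes margin=1616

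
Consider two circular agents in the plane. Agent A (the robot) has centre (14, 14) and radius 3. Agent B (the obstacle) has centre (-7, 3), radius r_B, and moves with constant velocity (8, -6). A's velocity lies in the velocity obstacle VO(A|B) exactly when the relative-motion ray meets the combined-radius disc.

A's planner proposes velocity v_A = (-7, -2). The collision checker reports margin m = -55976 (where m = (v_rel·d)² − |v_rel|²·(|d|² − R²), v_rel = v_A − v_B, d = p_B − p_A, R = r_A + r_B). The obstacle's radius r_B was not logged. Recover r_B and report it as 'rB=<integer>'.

m = -55976
d = (-21, -11);  v_rel = (-15, 4),  |v_rel|² = 241
v_rel×d = (-15)·(-11) − (4)·(-21) = 249
since m = R²·241 − 249²:  R² = (62001 + -55976) / 241 = 25
R = √25 = 5  ⇒  r_B = 5 − 3 = 2

rB=2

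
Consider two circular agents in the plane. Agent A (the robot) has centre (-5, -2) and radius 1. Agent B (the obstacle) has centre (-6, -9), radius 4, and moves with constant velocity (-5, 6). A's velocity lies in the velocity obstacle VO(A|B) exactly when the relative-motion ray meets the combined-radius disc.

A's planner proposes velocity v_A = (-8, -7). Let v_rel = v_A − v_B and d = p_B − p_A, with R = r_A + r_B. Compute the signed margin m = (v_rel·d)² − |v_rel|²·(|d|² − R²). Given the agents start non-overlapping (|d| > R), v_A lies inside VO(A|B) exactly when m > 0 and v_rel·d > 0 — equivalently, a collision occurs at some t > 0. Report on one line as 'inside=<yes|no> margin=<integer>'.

d = (-1, -7),  |d|² = 50;  R = 1+4 = 5,  c = 50−5² = 25
v_rel = (-3, -13),  |v_rel|² = 178;  v_rel·d = (-3)·(-1) + (-13)·(-7) = 94
178·t² − 188·t + 25 = 0  ⇒  m = 94² − 178·25 = 4386
m = 4386 > 0,  v_rel·d = 94 > 0  ⇒  inside

inside=yes margin=4386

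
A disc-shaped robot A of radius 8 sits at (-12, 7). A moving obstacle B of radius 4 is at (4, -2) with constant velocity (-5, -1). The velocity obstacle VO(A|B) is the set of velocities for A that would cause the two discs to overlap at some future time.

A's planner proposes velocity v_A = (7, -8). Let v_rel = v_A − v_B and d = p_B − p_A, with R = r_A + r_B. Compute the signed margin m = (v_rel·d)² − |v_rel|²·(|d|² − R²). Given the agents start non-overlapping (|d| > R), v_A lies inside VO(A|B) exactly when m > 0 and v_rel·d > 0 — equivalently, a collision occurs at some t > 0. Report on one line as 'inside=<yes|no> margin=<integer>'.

d = (16, -9),  |d|² = 337;  R = 8+4 = 12,  c = 337−12² = 193
v_rel = (12, -7),  |v_rel|² = 193;  v_rel·d = (12)·(16) + (-7)·(-9) = 255
193·t² − 510·t + 193 = 0  ⇒  m = 255² − 193·193 = 27776
m = 27776 > 0,  v_rel·d = 255 > 0  ⇒  inside

inside=yes margin=27776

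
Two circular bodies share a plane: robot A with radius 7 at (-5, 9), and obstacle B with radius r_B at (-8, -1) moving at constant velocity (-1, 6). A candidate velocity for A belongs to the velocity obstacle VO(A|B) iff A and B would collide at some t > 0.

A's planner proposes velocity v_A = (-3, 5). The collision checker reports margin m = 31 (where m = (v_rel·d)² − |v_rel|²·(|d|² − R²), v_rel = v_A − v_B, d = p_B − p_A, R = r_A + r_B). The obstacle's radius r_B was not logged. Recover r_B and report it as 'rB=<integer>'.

m = 31
d = (-3, -10);  v_rel = (-2, -1),  |v_rel|² = 5
v_rel×d = (-2)·(-10) − (-1)·(-3) = 17
since m = R²·5 − 17²:  R² = (289 + 31) / 5 = 64
R = √64 = 8  ⇒  r_B = 8 − 7 = 1

rB=1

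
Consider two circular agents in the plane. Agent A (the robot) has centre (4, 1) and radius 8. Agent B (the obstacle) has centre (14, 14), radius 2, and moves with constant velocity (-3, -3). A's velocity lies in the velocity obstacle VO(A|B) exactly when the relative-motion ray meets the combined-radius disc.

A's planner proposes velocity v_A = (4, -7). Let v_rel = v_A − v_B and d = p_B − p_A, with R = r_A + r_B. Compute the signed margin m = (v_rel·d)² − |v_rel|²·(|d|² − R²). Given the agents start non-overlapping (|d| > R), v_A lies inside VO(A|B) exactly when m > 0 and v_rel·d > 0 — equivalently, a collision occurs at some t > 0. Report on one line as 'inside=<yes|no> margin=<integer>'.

d = (10, 13),  |d|² = 269;  R = 8+2 = 10,  c = 269−10² = 169
v_rel = (7, -4),  |v_rel|² = 65;  v_rel·d = (7)·(10) + (-4)·(13) = 18
65·t² − 36·t + 169 = 0  ⇒  m = 18² − 65·169 = -10661
m = -10661 < 0,  v_rel·d = 18 > 0  ⇒  outside

inside=no margin=-10661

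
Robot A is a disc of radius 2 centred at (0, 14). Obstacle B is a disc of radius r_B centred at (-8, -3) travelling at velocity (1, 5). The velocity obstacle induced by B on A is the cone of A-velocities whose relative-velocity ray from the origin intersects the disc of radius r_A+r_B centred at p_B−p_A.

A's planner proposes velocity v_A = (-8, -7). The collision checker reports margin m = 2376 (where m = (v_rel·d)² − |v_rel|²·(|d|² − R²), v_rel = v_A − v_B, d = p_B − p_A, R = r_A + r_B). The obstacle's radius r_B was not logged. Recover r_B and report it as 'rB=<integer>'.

m = 2376
d = (-8, -17);  v_rel = (-9, -12),  |v_rel|² = 225
v_rel×d = (-9)·(-17) − (-12)·(-8) = 57
since m = R²·225 − 57²:  R² = (3249 + 2376) / 225 = 25
R = √25 = 5  ⇒  r_B = 5 − 2 = 3

rB=3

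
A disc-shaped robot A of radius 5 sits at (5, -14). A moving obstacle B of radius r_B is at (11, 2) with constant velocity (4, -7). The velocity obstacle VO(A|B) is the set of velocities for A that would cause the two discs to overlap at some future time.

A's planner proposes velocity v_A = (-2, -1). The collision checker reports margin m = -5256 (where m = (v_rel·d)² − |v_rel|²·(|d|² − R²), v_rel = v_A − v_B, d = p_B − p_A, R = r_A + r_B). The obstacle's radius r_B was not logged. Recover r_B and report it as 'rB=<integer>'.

m = -5256
d = (6, 16);  v_rel = (-6, 6),  |v_rel|² = 72
v_rel×d = (-6)·(16) − (6)·(6) = -132
since m = R²·72 − (-132)²:  R² = (17424 + -5256) / 72 = 169
R = √169 = 13  ⇒  r_B = 13 − 5 = 8

rB=8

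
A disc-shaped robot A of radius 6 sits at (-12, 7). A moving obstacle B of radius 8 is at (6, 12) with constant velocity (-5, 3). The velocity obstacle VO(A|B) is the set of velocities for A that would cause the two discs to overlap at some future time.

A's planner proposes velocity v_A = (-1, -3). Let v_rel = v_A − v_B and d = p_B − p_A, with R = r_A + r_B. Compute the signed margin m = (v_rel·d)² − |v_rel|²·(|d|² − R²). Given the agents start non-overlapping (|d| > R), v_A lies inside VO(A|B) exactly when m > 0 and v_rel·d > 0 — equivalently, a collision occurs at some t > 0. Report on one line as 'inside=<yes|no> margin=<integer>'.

d = (18, 5),  |d|² = 349;  R = 6+8 = 14,  c = 349−14² = 153
v_rel = (4, -6),  |v_rel|² = 52;  v_rel·d = (4)·(18) + (-6)·(5) = 42
52·t² − 84·t + 153 = 0  ⇒  m = 42² − 52·153 = -6192
m = -6192 < 0,  v_rel·d = 42 > 0  ⇒  outside

inside=no margin=-6192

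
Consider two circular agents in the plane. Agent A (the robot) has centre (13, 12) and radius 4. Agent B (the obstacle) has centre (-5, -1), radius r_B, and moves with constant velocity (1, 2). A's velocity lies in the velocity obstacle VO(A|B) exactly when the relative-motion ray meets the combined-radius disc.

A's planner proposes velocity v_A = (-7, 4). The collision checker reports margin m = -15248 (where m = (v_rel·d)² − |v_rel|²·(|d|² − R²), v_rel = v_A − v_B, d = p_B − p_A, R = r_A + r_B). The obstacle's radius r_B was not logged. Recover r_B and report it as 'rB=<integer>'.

m = -15248
d = (-18, -13);  v_rel = (-8, 2),  |v_rel|² = 68
v_rel×d = (-8)·(-13) − (2)·(-18) = 140
since m = R²·68 − 140²:  R² = (19600 + -15248) / 68 = 64
R = √64 = 8  ⇒  r_B = 8 − 4 = 4

rB=4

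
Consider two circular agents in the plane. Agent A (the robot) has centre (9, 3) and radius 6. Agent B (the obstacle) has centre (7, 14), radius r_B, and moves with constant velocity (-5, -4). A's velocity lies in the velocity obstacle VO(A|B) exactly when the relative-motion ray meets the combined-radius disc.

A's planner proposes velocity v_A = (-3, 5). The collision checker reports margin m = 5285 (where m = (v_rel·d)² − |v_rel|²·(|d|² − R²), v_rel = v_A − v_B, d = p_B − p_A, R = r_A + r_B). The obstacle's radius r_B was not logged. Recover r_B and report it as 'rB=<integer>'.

m = 5285
d = (-2, 11);  v_rel = (2, 9),  |v_rel|² = 85
v_rel×d = (2)·(11) − (9)·(-2) = 40
since m = R²·85 − 40²:  R² = (1600 + 5285) / 85 = 81
R = √81 = 9  ⇒  r_B = 9 − 6 = 3

rB=3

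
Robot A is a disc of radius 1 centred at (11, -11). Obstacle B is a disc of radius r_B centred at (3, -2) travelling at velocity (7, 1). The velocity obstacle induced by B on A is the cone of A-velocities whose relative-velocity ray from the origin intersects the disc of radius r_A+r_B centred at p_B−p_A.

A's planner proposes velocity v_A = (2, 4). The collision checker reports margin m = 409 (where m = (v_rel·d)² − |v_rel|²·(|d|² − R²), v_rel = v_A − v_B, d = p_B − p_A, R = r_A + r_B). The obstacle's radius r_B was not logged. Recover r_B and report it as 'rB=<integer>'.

m = 409
d = (-8, 9);  v_rel = (-5, 3),  |v_rel|² = 34
v_rel×d = (-5)·(9) − (3)·(-8) = -21
since m = R²·34 − (-21)²:  R² = (441 + 409) / 34 = 25
R = √25 = 5  ⇒  r_B = 5 − 1 = 4

rB=4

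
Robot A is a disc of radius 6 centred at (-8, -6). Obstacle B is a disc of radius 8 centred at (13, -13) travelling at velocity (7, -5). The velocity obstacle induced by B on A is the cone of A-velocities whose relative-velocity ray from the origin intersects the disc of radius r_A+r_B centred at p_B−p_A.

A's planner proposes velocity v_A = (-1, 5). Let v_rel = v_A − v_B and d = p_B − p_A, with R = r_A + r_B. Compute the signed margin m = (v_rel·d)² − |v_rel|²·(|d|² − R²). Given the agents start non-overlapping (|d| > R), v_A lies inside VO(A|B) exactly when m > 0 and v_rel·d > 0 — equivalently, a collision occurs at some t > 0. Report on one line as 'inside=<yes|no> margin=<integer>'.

d = (21, -7),  |d|² = 490;  R = 6+8 = 14,  c = 490−14² = 294
v_rel = (-8, 10),  |v_rel|² = 164;  v_rel·d = (-8)·(21) + (10)·(-7) = -238
164·t² + 476·t + 294 = 0  ⇒  m = (-238)² − 164·294 = 8428
m = 8428 > 0,  v_rel·d = -238 < 0  ⇒  outside

inside=no margin=8428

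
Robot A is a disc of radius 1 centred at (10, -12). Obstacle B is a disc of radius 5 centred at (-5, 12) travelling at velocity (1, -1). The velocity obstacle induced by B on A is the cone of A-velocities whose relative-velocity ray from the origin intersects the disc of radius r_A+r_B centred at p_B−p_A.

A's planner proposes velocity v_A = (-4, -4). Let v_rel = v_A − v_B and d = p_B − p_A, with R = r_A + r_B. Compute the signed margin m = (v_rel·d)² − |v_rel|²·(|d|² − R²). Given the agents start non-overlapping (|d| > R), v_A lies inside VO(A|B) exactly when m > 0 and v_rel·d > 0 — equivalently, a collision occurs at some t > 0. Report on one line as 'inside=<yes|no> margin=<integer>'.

d = (-15, 24),  |d|² = 801;  R = 1+5 = 6,  c = 801−6² = 765
v_rel = (-5, -3),  |v_rel|² = 34;  v_rel·d = (-5)·(-15) + (-3)·(24) = 3
34·t² − 6·t + 765 = 0  ⇒  m = 3² − 34·765 = -26001
m = -26001 < 0,  v_rel·d = 3 > 0  ⇒  outside

inside=no margin=-26001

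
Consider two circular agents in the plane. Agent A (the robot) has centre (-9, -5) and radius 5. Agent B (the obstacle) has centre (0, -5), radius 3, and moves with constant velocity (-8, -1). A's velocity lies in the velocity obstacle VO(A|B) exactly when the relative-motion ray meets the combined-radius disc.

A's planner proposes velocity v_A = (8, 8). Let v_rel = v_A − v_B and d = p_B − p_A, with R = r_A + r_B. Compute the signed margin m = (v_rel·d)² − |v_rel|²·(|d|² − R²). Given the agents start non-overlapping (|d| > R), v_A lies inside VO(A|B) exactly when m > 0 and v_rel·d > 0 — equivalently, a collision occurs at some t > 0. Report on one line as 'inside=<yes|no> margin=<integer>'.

d = (9, 0),  |d|² = 81;  R = 5+3 = 8,  c = 81−8² = 17
v_rel = (16, 9),  |v_rel|² = 337;  v_rel·d = (16)·(9) + (9)·(0) = 144
337·t² − 288·t + 17 = 0  ⇒  m = 144² − 337·17 = 15007
m = 15007 > 0,  v_rel·d = 144 > 0  ⇒  inside

inside=yes margin=15007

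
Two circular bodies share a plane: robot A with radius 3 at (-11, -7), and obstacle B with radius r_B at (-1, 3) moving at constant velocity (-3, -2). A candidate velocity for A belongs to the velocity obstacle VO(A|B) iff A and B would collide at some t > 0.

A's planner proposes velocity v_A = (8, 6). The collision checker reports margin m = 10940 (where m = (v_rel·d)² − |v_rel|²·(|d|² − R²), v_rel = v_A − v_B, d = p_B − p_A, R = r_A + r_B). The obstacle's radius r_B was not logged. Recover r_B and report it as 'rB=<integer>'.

m = 10940
d = (10, 10);  v_rel = (11, 8),  |v_rel|² = 185
v_rel×d = (11)·(10) − (8)·(10) = 30
since m = R²·185 − 30²:  R² = (900 + 10940) / 185 = 64
R = √64 = 8  ⇒  r_B = 8 − 3 = 5

rB=5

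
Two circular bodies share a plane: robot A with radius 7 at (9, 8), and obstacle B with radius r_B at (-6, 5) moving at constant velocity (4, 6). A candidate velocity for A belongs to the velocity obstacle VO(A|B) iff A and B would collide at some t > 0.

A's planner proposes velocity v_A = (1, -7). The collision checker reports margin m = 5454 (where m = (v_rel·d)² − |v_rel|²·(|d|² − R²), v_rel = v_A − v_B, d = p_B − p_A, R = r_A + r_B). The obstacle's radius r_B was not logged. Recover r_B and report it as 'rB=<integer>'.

m = 5454
d = (-15, -3);  v_rel = (-3, -13),  |v_rel|² = 178
v_rel×d = (-3)·(-3) − (-13)·(-15) = -186
since m = R²·178 − (-186)²:  R² = (34596 + 5454) / 178 = 225
R = √225 = 15  ⇒  r_B = 15 − 7 = 8

rB=8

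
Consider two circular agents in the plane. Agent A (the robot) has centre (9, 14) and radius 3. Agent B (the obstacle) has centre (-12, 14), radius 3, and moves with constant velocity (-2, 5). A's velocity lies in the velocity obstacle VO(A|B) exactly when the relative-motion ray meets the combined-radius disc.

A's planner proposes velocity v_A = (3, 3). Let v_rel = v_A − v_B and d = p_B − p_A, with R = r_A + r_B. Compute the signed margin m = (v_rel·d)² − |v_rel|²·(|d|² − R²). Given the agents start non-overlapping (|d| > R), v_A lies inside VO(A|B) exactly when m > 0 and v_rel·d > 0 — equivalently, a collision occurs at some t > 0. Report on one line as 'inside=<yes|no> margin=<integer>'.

d = (-21, 0),  |d|² = 441;  R = 3+3 = 6,  c = 441−6² = 405
v_rel = (5, -2),  |v_rel|² = 29;  v_rel·d = (5)·(-21) + (-2)·(0) = -105
29·t² + 210·t + 405 = 0  ⇒  m = (-105)² − 29·405 = -720
m = -720 < 0,  v_rel·d = -105 < 0  ⇒  outside

inside=no margin=-720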